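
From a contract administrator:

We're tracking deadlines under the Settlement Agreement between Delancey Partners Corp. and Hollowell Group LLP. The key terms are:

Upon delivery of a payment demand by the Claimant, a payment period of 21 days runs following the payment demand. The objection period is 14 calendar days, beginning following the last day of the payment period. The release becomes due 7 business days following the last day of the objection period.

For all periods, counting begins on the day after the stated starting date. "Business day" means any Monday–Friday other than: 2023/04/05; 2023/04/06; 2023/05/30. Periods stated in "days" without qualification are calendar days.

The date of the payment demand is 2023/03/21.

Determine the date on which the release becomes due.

Adding 21 calendar days to 2023/03/21 gives 2023/04/11, which is the last day of the payment period.
Adding 14 calendar days to 2023/04/11 gives 2023/04/25, which is the last day of the objection period.
From Tuesday, 2023/04/25, 7 business days (Apr 26, Apr 27, Apr 28, May 1, May 2, May 3, May 4, skipping weekends) brings us to Thursday, 2023/05/04, which is the date on which the release becomes due.

2023/05/04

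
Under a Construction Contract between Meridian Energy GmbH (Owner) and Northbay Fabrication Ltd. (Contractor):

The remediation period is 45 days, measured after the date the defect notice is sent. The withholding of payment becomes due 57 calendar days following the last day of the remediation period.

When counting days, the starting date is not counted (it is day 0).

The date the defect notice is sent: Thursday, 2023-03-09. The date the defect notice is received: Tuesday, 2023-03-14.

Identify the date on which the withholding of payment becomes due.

2023-06-19

The last day of the remediation period: 45 calendar days after 2023-03-09 is 2023-04-23.
The date on which the withholding of payment becomes due: 57 calendar days after 2023-04-23 is 2023-06-19.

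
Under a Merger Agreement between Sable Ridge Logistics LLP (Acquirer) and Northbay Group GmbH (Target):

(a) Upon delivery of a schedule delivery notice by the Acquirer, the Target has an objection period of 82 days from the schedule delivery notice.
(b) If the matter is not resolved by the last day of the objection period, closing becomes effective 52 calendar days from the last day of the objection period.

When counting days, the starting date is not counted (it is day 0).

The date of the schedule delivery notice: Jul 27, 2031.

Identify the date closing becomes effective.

Dec 8, 2031

The last day of the objection period: 82 calendar days after Jul 27, 2031 is Oct 17, 2031.
Adding 52 calendar days to Oct 17, 2031 gives Dec 8, 2031, which is the date closing becomes effective.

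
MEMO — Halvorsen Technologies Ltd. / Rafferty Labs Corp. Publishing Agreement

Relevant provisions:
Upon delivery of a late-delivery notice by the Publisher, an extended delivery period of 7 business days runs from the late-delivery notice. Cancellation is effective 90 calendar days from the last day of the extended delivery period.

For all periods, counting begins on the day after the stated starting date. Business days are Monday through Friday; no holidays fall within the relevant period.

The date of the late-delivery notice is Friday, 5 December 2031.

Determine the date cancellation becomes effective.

The last day of the extended delivery period: counting 7 business days from Friday, 5 December 2031 (Dec 8, Dec 9, Dec 10, Dec 11, Dec 12, Dec 15, Dec 16, skipping weekends) reaches Tuesday, 16 December 2031.
The date cancellation becomes effective: 90 calendar days after 16 December 2031 is 15 March 2032.

15 March 2032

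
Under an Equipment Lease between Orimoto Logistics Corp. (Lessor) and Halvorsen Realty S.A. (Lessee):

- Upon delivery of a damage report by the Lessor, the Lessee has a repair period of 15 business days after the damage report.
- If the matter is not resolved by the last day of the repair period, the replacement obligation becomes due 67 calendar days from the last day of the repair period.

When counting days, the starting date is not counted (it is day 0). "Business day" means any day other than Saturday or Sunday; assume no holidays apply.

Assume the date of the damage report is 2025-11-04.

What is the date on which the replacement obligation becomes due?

2026-01-31

From Tuesday, 2025-11-04, 15 business days (Nov 5, Nov 6, Nov 7, Nov 10, …, Nov 21, Nov 24, Nov 25, skipping weekends) brings us to Tuesday, 2025-11-25, which is the last day of the repair period.
The date on which the replacement obligation becomes due: 2025-11-25 + 67 days = 2026-01-31.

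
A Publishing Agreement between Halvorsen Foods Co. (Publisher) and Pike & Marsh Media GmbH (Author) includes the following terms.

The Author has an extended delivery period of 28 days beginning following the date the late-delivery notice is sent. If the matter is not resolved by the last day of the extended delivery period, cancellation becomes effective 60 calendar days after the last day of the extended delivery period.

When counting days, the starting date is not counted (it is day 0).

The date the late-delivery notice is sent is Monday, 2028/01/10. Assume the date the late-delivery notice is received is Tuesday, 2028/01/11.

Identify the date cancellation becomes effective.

The last day of the extended delivery period: 28 calendar days after 2028/01/10 is 2028/02/07.
The date cancellation becomes effective: 2028/02/07 + 60 days = 2028/04/07.

2028/04/07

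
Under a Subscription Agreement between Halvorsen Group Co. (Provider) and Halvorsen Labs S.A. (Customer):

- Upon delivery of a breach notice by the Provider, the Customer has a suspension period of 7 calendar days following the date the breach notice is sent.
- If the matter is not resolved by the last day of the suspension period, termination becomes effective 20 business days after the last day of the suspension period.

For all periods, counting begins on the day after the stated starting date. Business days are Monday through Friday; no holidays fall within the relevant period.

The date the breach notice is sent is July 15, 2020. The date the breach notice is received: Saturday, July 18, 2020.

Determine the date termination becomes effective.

August 19, 2020

Adding 7 calendar days to July 15, 2020 gives July 22, 2020, which is the last day of the suspension period.
From Wednesday, July 22, 2020, 20 business days (Jul 23, Jul 24, Jul 27, Jul 28, …, Aug 17, Aug 18, Aug 19, skipping weekends) brings us to Wednesday, August 19, 2020, which is the date termination becomes effective.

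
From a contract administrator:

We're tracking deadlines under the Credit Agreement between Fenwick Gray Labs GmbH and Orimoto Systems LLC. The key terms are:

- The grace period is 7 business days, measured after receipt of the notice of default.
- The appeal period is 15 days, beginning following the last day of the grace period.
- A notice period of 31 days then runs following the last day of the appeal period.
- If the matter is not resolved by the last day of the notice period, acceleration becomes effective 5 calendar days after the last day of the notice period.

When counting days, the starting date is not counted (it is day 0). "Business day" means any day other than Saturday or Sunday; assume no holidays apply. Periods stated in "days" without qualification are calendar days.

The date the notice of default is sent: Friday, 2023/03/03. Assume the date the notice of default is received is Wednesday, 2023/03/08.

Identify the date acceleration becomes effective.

The last day of the grace period: counting 7 business days from Wednesday, 2023/03/08 (Mar 9, Mar 10, Mar 13, Mar 14, Mar 15, Mar 16, Mar 17, skipping weekends) reaches Friday, 2023/03/17.
The last day of the appeal period: 15 calendar days after 2023/03/17 is 2023/04/01.
The last day of the notice period: 31 calendar days after 2023/04/01 is 2023/05/02.
The date acceleration becomes effective: 2023/05/02 + 5 days = 2023/05/07.

2023/05/07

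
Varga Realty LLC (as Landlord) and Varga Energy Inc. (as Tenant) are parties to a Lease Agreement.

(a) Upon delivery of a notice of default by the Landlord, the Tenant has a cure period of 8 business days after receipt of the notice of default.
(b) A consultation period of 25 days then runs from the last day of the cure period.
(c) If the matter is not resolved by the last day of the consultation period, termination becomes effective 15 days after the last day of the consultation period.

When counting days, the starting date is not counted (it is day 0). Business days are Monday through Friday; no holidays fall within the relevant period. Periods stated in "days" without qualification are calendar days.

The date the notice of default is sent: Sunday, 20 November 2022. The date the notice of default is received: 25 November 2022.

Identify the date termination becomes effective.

The last day of the cure period: 8 business days after Friday, 25 November 2022, skipping weekends — Nov 28, Nov 29, Nov 30, Dec 1, Dec 2, Dec 5, Dec 6, Dec 7 — lands on Wednesday, 7 December 2022.
The last day of the consultation period: 7 December 2022 + 25 days = 1 January 2023.
The date termination becomes effective: 1 January 2023 + 15 days = 16 January 2023.

16 January 2023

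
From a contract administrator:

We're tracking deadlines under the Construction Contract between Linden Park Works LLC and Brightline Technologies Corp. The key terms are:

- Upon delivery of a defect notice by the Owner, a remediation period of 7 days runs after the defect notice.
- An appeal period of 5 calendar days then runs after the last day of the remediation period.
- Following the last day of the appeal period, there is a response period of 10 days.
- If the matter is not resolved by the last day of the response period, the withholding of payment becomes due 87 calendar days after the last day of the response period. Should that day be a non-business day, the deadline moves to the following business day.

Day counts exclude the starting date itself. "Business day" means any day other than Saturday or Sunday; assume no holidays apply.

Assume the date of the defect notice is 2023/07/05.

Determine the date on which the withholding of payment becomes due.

The last day of the remediation period: 7 calendar days after 2023/07/05 is 2023/07/12.
The last day of the appeal period: 2023/07/12 + 5 days = 2023/07/17.
The last day of the response period: 2023/07/17 + 10 days = 2023/07/27.
The date on which the withholding of payment becomes due: 87 calendar days after 2023/07/27 is 2023/10/22. That falls on a Sunday, so it rolls to the next business day, Monday, 2023/10/23.

2023/10/23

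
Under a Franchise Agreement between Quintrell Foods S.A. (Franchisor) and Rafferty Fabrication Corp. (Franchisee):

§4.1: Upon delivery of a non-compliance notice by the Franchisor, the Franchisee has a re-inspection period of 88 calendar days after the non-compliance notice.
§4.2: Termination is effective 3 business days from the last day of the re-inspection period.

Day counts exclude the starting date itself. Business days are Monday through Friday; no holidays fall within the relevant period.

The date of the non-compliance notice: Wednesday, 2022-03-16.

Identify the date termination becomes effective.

2022-06-15

Adding 88 calendar days to 2022-03-16 gives 2022-06-12, which is the last day of the re-inspection period.
From Sunday, 2022-06-12, 3 business days (Jun 13, Jun 14, Jun 15, skipping weekends) brings us to Wednesday, 2022-06-15, which is the date termination becomes effective.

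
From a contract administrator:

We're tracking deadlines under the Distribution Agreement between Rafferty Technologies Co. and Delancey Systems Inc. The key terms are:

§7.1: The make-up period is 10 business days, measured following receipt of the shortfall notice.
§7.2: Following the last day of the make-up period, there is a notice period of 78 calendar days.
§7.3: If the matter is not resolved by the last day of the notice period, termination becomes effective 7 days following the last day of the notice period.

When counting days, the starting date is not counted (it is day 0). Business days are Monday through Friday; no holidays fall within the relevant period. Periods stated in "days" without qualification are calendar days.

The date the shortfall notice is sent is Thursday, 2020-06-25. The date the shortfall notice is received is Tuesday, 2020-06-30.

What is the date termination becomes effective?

2020-10-07

The last day of the make-up period: 10 business days after Tuesday, 2020-06-30, skipping weekends — Jul 1, Jul 2, Jul 3, Jul 6, Jul 7, Jul 8, Jul 9, Jul 10, Jul 13, Jul 14 — lands on Tuesday, 2020-07-14.
The last day of the notice period: 2020-07-14 + 78 days = 2020-09-30.
Adding 7 calendar days to 2020-09-30 gives 2020-10-07, which is the date termination becomes effective.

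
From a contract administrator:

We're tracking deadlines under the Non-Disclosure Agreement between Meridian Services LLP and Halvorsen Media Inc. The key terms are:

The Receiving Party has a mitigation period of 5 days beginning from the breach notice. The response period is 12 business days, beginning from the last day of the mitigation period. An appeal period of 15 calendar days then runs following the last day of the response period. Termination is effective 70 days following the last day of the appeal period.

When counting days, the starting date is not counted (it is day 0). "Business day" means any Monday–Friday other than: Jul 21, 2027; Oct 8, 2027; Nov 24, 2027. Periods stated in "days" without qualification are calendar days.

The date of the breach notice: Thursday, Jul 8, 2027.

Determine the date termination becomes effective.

Oct 23, 2027

The last day of the mitigation period: 5 calendar days after Jul 8, 2027 is Jul 13, 2027.
The last day of the response period: counting 12 business days from Tuesday, Jul 13, 2027 (Jul 14, Jul 15, Jul 16, Jul 19, …, Jul 28, Jul 29, Jul 30, skipping weekends and the listed holiday on Jul 21) reaches Friday, Jul 30, 2027.
The last day of the appeal period: 15 calendar days after Jul 30, 2027 is Aug 14, 2027.
The date termination becomes effective: 70 calendar days after Aug 14, 2027 is Oct 23, 2027.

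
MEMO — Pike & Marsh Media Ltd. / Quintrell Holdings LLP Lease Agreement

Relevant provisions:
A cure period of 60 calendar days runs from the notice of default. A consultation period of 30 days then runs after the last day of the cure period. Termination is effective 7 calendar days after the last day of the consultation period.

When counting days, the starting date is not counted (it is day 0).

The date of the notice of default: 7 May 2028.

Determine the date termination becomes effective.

The last day of the cure period: 7 May 2028 + 60 days = 6 July 2028.
The last day of the consultation period: 6 July 2028 + 30 days = 5 August 2028.
The date termination becomes effective: 5 August 2028 + 7 days = 12 August 2028.

12 August 2028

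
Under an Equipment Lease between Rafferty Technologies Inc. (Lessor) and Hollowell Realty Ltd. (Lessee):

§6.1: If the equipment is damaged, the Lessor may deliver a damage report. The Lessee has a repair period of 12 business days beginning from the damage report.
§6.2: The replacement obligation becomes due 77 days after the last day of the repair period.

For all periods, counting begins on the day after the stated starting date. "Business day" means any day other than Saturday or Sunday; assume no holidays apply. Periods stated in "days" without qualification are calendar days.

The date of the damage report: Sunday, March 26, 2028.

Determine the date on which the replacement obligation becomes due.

June 27, 2028

The last day of the repair period: counting 12 business days from Sunday, March 26, 2028 (Mar 27, Mar 28, Mar 29, Mar 30, …, Apr 7, Apr 10, Apr 11, skipping weekends) reaches Tuesday, April 11, 2028.
Adding 77 calendar days to April 11, 2028 gives June 27, 2028, which is the date on which the replacement obligation becomes due.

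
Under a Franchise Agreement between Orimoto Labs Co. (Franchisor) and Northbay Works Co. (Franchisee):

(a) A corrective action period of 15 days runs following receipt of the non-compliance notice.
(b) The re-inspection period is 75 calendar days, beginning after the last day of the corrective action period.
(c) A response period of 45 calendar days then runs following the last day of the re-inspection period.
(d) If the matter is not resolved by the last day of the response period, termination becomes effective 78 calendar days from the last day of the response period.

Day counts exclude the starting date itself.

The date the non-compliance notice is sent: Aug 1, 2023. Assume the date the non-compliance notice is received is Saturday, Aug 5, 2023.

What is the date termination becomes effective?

Mar 5, 2024

The last day of the corrective action period: Aug 5, 2023 + 15 days = Aug 20, 2023.
Adding 75 calendar days to Aug 20, 2023 gives Nov 3, 2023, which is the last day of the re-inspection period.
The last day of the response period: 45 calendar days after Nov 3, 2023 is Dec 18, 2023.
The date termination becomes effective: Dec 18, 2023 + 78 days = Mar 5, 2024.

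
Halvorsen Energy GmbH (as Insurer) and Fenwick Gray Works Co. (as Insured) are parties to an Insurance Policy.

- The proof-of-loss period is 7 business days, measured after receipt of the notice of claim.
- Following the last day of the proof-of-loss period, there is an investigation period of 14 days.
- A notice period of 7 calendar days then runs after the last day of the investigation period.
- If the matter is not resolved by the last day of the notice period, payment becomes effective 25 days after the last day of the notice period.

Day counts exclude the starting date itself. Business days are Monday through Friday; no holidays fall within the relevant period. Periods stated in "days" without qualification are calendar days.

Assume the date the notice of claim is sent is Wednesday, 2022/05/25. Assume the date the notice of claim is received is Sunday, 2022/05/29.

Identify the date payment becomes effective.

2022/07/23

The last day of the proof-of-loss period: counting 7 business days from Sunday, 2022/05/29 (May 30, May 31, Jun 1, Jun 2, Jun 3, Jun 6, Jun 7, skipping weekends) reaches Tuesday, 2022/06/07.
The last day of the investigation period: 2022/06/07 + 14 days = 2022/06/21.
The last day of the notice period: 7 calendar days after 2022/06/21 is 2022/06/28.
The date payment becomes effective: 25 calendar days after 2022/06/28 is 2022/07/23.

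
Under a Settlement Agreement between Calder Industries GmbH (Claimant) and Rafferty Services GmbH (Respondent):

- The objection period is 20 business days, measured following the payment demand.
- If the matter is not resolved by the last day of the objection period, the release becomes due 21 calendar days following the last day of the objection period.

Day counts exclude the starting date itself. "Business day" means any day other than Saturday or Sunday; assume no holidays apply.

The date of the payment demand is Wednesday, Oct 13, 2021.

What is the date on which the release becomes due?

Dec 1, 2021

The last day of the objection period: 20 business days after Wednesday, Oct 13, 2021, skipping weekends — Oct 14, Oct 15, Oct 18, Oct 19, …, Nov 8, Nov 9, Nov 10 — lands on Wednesday, Nov 10, 2021.
Adding 21 calendar days to Nov 10, 2021 gives Dec 1, 2021, which is the date on which the release becomes due.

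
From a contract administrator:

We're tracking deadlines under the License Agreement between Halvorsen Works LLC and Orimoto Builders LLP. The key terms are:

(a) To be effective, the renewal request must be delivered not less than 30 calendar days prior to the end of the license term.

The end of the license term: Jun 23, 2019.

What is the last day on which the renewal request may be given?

May 24, 2019

Counting back 30 calendar days from Jun 23, 2019 gives May 24, 2019.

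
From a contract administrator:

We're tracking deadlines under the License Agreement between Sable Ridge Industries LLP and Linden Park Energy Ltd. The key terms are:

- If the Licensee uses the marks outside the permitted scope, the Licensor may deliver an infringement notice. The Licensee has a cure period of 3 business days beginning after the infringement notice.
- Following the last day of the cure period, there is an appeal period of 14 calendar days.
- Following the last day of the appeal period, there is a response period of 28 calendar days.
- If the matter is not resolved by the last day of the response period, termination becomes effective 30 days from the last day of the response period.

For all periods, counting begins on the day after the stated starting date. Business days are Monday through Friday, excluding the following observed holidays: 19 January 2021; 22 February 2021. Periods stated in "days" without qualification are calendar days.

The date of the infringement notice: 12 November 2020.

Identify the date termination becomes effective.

The last day of the cure period: counting 3 business days from Thursday, 12 November 2020 (Nov 13, Nov 16, Nov 17, skipping weekends) reaches Tuesday, 17 November 2020.
Adding 14 calendar days to 17 November 2020 gives 1 December 2020, which is the last day of the appeal period.
Adding 28 calendar days to 1 December 2020 gives 29 December 2020, which is the last day of the response period.
The date termination becomes effective: 29 December 2020 + 30 days = 28 January 2021.

28 January 2021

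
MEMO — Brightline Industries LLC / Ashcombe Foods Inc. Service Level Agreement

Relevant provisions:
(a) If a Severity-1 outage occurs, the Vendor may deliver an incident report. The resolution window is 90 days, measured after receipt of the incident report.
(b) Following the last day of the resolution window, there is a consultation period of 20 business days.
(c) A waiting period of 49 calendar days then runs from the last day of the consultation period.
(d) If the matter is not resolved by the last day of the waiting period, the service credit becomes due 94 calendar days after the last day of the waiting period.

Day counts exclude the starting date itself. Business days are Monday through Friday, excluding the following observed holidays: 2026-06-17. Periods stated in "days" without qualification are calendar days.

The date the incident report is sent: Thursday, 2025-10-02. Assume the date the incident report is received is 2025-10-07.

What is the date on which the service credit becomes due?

Adding 90 calendar days to 2025-10-07 gives 2026-01-05, which is the last day of the resolution window.
From Monday, 2026-01-05, 20 business days (Jan 6, Jan 7, Jan 8, Jan 9, …, Jan 29, Jan 30, Feb 2, skipping weekends) brings us to Monday, 2026-02-02, which is the last day of the consultation period.
The last day of the waiting period: 2026-02-02 + 49 days = 2026-03-23.
The date on which the service credit becomes due: 94 calendar days after 2026-03-23 is 2026-06-25.

2026-06-25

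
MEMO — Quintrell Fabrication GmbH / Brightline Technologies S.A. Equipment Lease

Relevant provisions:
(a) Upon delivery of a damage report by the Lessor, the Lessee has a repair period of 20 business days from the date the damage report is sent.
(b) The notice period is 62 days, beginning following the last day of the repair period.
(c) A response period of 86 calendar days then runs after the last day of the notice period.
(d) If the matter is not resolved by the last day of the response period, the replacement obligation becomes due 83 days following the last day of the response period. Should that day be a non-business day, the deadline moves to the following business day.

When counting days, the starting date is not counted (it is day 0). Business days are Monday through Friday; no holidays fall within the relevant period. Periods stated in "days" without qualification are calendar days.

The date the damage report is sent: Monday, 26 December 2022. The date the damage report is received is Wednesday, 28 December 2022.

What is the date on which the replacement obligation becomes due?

The last day of the repair period: 20 business days after Monday, 26 December 2022, skipping weekends — Dec 27, Dec 28, Dec 29, Dec 30, …, Jan 19, Jan 20, Jan 23 — lands on Monday, 23 January 2023.
Adding 62 calendar days to 23 January 2023 gives 26 March 2023, which is the last day of the notice period.
Adding 86 calendar days to 26 March 2023 gives 20 June 2023, which is the last day of the response period.
The date on which the replacement obligation becomes due: 20 June 2023 + 83 days = 11 September 2023. 11 September 2023 is a Monday, so no roll-forward applies.

11 September 2023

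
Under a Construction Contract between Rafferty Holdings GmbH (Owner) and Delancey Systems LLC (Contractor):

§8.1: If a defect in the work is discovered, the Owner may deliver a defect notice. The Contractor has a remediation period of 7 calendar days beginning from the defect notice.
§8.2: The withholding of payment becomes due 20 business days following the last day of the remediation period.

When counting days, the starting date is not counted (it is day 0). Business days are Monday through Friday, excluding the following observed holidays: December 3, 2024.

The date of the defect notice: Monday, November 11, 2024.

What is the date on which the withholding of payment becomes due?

December 17, 2024

Adding 7 calendar days to November 11, 2024 gives November 18, 2024, which is the last day of the remediation period.
The date on which the withholding of payment becomes due: counting 20 business days from Monday, November 18, 2024 (Nov 19, Nov 20, Nov 21, Nov 22, …, Dec 13, Dec 16, Dec 17, skipping weekends and the listed holiday on Dec 3) reaches Tuesday, December 17, 2024.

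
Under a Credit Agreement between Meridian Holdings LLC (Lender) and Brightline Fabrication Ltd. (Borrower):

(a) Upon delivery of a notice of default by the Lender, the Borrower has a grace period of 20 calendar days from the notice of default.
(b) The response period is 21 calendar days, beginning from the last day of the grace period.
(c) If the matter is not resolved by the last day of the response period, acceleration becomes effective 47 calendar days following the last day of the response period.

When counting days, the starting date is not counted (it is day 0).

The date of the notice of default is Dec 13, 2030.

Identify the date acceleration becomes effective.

Mar 11, 2031

Adding 20 calendar days to Dec 13, 2030 gives Jan 2, 2031, which is the last day of the grace period.
Adding 21 calendar days to Jan 2, 2031 gives Jan 23, 2031, which is the last day of the response period.
Adding 47 calendar days to Jan 23, 2031 gives Mar 11, 2031, which is the date acceleration becomes effective.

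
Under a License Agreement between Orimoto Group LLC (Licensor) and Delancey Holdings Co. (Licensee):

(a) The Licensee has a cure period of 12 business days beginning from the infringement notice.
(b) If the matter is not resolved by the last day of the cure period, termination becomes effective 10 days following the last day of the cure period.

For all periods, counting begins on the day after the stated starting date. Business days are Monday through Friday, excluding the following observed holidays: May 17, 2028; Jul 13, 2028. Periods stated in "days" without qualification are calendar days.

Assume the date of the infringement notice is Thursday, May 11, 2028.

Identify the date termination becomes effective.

From Thursday, May 11, 2028, 12 business days (May 12, May 15, May 16, May 18, …, May 26, May 29, May 30, skipping weekends and the listed holiday on May 17) brings us to Tuesday, May 30, 2028, which is the last day of the cure period.
The date termination becomes effective: May 30, 2028 + 10 days = Jun 9, 2028.

Jun 9, 2028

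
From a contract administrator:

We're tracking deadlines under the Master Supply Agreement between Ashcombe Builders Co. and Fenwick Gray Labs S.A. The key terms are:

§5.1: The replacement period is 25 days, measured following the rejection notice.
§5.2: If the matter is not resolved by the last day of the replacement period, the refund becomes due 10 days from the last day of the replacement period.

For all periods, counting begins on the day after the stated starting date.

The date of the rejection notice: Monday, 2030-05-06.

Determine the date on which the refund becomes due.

The last day of the replacement period: 25 calendar days after 2030-05-06 is 2030-05-31.
Adding 10 calendar days to 2030-05-31 gives 2030-06-10, which is the date on which the refund becomes due.

2030-06-10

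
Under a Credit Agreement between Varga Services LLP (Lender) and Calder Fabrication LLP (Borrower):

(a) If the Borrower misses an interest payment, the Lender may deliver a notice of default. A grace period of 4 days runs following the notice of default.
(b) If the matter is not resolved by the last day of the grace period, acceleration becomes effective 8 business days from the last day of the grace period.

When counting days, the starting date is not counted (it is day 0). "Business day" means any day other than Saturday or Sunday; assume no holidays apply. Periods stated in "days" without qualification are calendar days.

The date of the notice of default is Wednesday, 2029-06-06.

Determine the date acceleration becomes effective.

The last day of the grace period: 2029-06-06 + 4 days = 2029-06-10.
The date acceleration becomes effective: counting 8 business days from Sunday, 2029-06-10 (Jun 11, Jun 12, Jun 13, Jun 14, Jun 15, Jun 18, Jun 19, Jun 20, skipping weekends) reaches Wednesday, 2029-06-20.

2029-06-20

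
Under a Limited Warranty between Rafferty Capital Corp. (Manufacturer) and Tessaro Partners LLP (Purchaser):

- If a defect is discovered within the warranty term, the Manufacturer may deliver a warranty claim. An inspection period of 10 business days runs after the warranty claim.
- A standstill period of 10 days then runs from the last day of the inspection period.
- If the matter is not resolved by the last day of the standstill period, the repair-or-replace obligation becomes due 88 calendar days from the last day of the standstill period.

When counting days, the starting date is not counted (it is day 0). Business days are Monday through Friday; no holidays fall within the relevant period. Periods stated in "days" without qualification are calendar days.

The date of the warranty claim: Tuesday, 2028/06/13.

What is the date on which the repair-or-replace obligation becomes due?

2028/10/03

The last day of the inspection period: 10 business days after Tuesday, 2028/06/13, skipping weekends — Jun 14, Jun 15, Jun 16, Jun 19, Jun 20, Jun 21, Jun 22, Jun 23, Jun 26, Jun 27 — lands on Tuesday, 2028/06/27.
The last day of the standstill period: 10 calendar days after 2028/06/27 is 2028/07/07.
Adding 88 calendar days to 2028/07/07 gives 2028/10/03, which is the date on which the repair-or-replace obligation becomes due.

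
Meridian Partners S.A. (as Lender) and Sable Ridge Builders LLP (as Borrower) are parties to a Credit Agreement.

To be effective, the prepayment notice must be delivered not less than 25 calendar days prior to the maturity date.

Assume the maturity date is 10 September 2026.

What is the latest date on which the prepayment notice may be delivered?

Counting back 25 calendar days from 10 September 2026 gives 16 August 2026.

16 August 2026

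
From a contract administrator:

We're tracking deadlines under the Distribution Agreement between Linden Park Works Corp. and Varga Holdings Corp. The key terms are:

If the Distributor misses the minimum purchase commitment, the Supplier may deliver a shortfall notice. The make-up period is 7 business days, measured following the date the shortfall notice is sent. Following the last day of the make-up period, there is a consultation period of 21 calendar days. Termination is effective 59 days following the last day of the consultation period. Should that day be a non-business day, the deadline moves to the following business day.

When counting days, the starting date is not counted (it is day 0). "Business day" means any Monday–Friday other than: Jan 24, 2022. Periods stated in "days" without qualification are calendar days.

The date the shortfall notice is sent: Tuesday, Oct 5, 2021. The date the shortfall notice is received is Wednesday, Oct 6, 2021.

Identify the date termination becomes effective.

From Tuesday, Oct 5, 2021, 7 business days (Oct 6, Oct 7, Oct 8, Oct 11, Oct 12, Oct 13, Oct 14, skipping weekends) brings us to Thursday, Oct 14, 2021, which is the last day of the make-up period.
The last day of the consultation period: 21 calendar days after Oct 14, 2021 is Nov 4, 2021.
The date termination becomes effective: Nov 4, 2021 + 59 days = Jan 2, 2022. That falls on a Sunday, so it rolls to the next business day, Monday, Jan 3, 2022.

Jan 3, 2022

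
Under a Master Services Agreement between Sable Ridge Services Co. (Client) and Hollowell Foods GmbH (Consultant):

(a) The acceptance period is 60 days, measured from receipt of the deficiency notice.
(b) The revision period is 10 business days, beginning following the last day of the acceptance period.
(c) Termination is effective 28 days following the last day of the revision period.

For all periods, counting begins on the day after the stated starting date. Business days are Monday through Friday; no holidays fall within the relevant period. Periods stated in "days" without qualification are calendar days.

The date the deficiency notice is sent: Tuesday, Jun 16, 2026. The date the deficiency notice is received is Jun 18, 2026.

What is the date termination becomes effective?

The last day of the acceptance period: Jun 18, 2026 + 60 days = Aug 17, 2026.
From Monday, Aug 17, 2026, 10 business days (Aug 18, Aug 19, Aug 20, Aug 21, Aug 24, Aug 25, Aug 26, Aug 27, Aug 28, Aug 31, skipping weekends) brings us to Monday, Aug 31, 2026, which is the last day of the revision period.
Adding 28 calendar days to Aug 31, 2026 gives Sep 28, 2026, which is the date termination becomes effective.

Sep 28, 2026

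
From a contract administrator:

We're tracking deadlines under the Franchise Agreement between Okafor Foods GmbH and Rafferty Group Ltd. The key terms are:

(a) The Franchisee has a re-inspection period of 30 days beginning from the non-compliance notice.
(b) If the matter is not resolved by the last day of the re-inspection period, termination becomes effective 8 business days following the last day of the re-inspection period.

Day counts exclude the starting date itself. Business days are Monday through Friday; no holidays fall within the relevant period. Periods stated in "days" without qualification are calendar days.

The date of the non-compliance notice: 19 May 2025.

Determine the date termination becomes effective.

30 June 2025

The last day of the re-inspection period: 19 May 2025 + 30 days = 18 June 2025.
The date termination becomes effective: counting 8 business days from Wednesday, 18 June 2025 (Jun 19, Jun 20, Jun 23, Jun 24, Jun 25, Jun 26, Jun 27, Jun 30, skipping weekends) reaches Monday, 30 June 2025.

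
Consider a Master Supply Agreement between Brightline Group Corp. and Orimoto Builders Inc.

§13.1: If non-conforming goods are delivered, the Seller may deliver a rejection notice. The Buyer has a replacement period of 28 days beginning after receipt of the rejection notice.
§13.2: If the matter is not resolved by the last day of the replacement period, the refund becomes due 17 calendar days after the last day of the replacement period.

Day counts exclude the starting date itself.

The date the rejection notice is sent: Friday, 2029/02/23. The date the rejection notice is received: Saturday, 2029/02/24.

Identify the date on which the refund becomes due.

Adding 28 calendar days to 2029/02/24 gives 2029/03/24, which is the last day of the replacement period.
The date on which the refund becomes due: 2029/03/24 + 17 days = 2029/04/10.

2029/04/10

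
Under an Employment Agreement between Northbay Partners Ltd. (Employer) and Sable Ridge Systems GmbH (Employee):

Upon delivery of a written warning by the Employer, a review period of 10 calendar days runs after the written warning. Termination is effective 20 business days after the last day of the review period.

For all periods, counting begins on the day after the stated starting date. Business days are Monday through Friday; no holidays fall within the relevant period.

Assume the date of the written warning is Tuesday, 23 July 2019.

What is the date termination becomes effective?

Adding 10 calendar days to 23 July 2019 gives 2 August 2019, which is the last day of the review period.
The date termination becomes effective: 20 business days after Friday, 2 August 2019, skipping weekends — Aug 5, Aug 6, Aug 7, Aug 8, …, Aug 28, Aug 29, Aug 30 — lands on Friday, 30 August 2019.

30 August 2019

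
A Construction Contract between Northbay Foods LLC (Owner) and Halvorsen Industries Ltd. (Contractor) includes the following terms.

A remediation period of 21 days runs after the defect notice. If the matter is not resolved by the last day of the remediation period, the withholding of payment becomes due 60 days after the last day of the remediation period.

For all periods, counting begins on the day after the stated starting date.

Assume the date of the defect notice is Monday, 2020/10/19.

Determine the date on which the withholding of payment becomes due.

2021/01/08

Adding 21 calendar days to 2020/10/19 gives 2020/11/09, which is the last day of the remediation period.
The date on which the withholding of payment becomes due: 60 calendar days after 2020/11/09 is 2021/01/08.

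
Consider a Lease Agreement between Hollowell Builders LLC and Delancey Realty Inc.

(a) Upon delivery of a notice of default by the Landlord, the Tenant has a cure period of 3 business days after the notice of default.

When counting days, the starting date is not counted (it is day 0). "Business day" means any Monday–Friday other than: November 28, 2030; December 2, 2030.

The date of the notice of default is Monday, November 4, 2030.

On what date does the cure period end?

November 7, 2030

The last day of the cure period: 3 business days after Monday, November 4, 2030, skipping weekends — Nov 5, Nov 6, Nov 7 — lands on Thursday, November 7, 2030.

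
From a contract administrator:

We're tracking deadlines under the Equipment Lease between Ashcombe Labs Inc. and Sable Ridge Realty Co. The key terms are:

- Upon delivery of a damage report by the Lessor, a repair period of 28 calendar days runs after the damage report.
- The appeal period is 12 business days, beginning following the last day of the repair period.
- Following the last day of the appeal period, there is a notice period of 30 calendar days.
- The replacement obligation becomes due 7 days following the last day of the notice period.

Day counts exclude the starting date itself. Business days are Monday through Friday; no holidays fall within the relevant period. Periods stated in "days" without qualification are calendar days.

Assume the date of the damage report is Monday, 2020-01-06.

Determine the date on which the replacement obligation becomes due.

Adding 28 calendar days to 2020-01-06 gives 2020-02-03, which is the last day of the repair period.
From Monday, 2020-02-03, 12 business days (Feb 4, Feb 5, Feb 6, Feb 7, …, Feb 17, Feb 18, Feb 19, skipping weekends) brings us to Wednesday, 2020-02-19, which is the last day of the appeal period.
The last day of the notice period: 2020-02-19 + 30 days = 2020-03-20.
Adding 7 calendar days to 2020-03-20 gives 2020-03-27, which is the date on which the replacement obligation becomes due.

2020-03-27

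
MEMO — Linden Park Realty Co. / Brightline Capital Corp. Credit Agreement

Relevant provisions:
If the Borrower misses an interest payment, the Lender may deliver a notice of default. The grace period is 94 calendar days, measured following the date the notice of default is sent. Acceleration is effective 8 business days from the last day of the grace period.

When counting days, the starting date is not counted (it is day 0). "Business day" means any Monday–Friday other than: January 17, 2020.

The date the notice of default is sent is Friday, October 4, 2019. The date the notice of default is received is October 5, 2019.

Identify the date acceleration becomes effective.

The last day of the grace period: October 4, 2019 + 94 days = January 6, 2020.
The date acceleration becomes effective: 8 business days after Monday, January 6, 2020, skipping weekends — Jan 7, Jan 8, Jan 9, Jan 10, Jan 13, Jan 14, Jan 15, Jan 16 — lands on Thursday, January 16, 2020.

January 16, 2020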